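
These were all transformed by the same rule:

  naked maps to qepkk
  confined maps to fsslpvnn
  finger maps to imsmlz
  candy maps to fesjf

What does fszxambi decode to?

Letter i (0-indexed) is shifted by i+3, so successive shifts are 3, 4, 5, ….
Decoding fszxambi: f−3=c, s−4=o, z−5=u, x−6=r, a−7=t, m−8=e, b−9=s, i−10=y.

courtesy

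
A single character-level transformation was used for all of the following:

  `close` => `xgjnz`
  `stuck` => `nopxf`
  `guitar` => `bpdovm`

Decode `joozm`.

otter

This is a Caesar cipher with shift 21.
Undoing it on joozm: j−21=o, o−21=t, o−21=t, z−21=e, m−21=r.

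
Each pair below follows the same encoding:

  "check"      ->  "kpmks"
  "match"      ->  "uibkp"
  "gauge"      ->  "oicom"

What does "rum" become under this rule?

Compare letters: c→k is +8, h→p is +8, e→m is +8 — a constant shift. It's a constant shift of +8 (ROT8).
For rum: r+8=z, u+8=c, m+8=u.

zcu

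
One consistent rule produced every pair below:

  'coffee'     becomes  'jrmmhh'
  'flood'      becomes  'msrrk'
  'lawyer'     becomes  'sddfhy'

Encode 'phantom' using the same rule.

The shift depends on letter class: consonant c→j is +7, but vowel o→r is +3. Vowels shift forward by 3 and consonants shift forward by 7.
For phantom: p(cons)+7=w, h(cons)+7=o, a(vowel)+3=d, n(cons)+7=u, t(cons)+7=a, o(vowel)+3=r, m(cons)+7=t.

woduart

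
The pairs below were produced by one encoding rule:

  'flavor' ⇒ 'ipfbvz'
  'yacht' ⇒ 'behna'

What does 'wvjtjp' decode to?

The shift increases by 1 at each position, starting from +3: 3, 4, 5, ….
Reversing it on wvjtjp: w−3=t, v−4=r, j−5=e, t−6=n, j−7=c, p−8=h.

trench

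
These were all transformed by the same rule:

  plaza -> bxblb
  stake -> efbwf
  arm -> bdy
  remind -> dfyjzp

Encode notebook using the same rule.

The shift depends on letter class: consonant p→b is +12, but vowel a→b is +1. Vowels shift forward by 1 and consonants shift forward by 12.
Applying it to notebook: n(cons)+12=z, o(vowel)+1=p, t(cons)+12=f, e(vowel)+1=f, b(cons)+12=n, o(vowel)+1=p, o(vowel)+1=p, k(cons)+12=w.

zpffnppw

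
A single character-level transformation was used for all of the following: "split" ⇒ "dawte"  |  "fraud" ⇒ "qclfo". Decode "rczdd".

gross

Compare letters: s→d is +11, p→a is +11, l→w is +11 — a constant shift. This is a Caesar cipher with shift 11.
Decoding rczdd: r−11=g, c−11=r, z−11=o, d−11=s, d−11=s.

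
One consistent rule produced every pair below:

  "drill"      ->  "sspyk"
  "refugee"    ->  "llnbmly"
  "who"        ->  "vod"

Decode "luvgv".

The output letters match the input read backwards, each shifted +7: drill reversed is llird. Read the word backwards and shift each letter +7.
Undoing it on luvgv: shift back: l−7=e, u−7=n, v−7=o, g−7=z, v−7=o → enozo; then reverse → ozone.

ozone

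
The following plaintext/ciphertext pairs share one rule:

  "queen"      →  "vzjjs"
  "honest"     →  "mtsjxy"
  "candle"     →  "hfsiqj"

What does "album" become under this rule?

Compare letters: q→v is +5, u→z is +5, e→j is +5 — a constant shift. Every letter moves 5 places later in the alphabet, wrapping around z→a.
On album: a+5=f, l+5=q, b+5=g, u+5=z, m+5=r.

fqgzr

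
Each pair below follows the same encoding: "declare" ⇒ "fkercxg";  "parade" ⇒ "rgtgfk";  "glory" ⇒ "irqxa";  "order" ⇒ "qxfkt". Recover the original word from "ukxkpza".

Shifts by position in declare: pos 0: d→f (+2), pos 1: e→k (+6), pos 2: c→e (+2), pos 3: l→r (+6) — repeating every 2. The shifts repeat in a cycle of length 2: positions 0,1,… shift by +2, +6, then the pattern repeats.
Undoing it on ukxkpza: u−2=s, k−6=e, x−2=v, k−6=e, p−2=n, z−6=t, a−2=y.

seventy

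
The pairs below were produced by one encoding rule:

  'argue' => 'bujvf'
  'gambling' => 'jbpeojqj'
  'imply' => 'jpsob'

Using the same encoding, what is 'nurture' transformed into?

qvuwvuf

The shift depends on letter class: consonant r→u is +3, but vowel a→b is +1. Vowels shift forward by 1 and consonants shift forward by 3.
For nurture: n(cons)+3=q, u(vowel)+1=v, r(cons)+3=u, t(cons)+3=w, u(vowel)+1=v, r(cons)+3=u, e(vowel)+1=f.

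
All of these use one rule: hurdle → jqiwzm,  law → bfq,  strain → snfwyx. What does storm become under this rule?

rwtyx

Read the word backwards and shift each letter +5.
Applying it to storm: reverse → mrots; then shift: m+5=r, r+5=w, o+5=t, t+5=y, s+5=x.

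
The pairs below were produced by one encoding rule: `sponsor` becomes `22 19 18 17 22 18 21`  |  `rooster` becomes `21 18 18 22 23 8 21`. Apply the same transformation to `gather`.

10 4 23 11 8 21

Letters become their 1-based position plus 3 (so a→4, b→5, …).
On gather: g=7→10, a=1→4, t=20→23, h=8→11, e=5→8, r=18→21.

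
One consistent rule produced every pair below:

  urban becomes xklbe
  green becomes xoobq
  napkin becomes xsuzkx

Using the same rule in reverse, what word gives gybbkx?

narrow

The output letters match the input read backwards, each shifted +10: urban reversed is nabru. Two steps: reverse the string, then apply a Caesar shift of +10.
Reversing it on gybbkx: shift back: g−10=w, y−10=o, b−10=r, b−10=r, k−10=a, x−10=n → worran; then reverse → narrow.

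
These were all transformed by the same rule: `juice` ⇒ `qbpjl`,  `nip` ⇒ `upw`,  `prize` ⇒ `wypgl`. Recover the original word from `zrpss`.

skill

Each letter is shifted forward by 7 in the alphabet (a Caesar shift of +7).
Reversing it on zrpss: z−7=s, r−7=k, p−7=i, s−7=l, s−7=l.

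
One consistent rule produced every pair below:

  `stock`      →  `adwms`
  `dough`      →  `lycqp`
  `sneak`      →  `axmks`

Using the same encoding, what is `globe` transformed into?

Shifts by position in stock: pos 0: s→a (+8), pos 1: t→d (+10), pos 2: o→w (+8), pos 3: c→m (+10) — repeating every 2. A repeating key of period 2 is used — shifts +8, +10 over and over.
On globe: g+8=o, l+10=v, o+8=w, b+10=l, e+8=m.

ovwlm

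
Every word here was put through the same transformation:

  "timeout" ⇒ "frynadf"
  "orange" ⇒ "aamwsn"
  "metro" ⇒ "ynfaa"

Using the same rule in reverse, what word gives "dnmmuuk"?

Shifts by position in timeout: pos 0: t→f (+12), pos 1: i→r (+9), pos 2: m→y (+12), pos 3: e→n (+9) — repeating every 2. A repeating key of period 2 is used — shifts +12, +9 over and over.
Reversing it on dnmmuuk: d−12=r, n−9=e, m−12=a, m−9=d, u−12=i, u−9=l, k−12=y.

readily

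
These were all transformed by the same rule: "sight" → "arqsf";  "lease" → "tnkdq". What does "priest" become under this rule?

The shift increases by 1 at each position, starting from +8: 8, 9, 10, ….
On priest: p+8=x, r+9=a, i+10=s, e+11=p, s+12=e, t+13=g.

xaspeg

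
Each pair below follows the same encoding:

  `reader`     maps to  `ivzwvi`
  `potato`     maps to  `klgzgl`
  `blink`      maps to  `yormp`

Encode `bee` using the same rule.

yvv

Each pair mirrors across the alphabet (r↔i, e↔v, a↔z): positions sum to 25. Letters are reflected about the middle of the alphabet (position → 25−position): Atbash.
Applying it to bee: b↔y, e↔v, e↔v.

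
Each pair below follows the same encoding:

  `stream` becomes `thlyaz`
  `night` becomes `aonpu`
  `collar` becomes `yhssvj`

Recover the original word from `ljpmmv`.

The output letters match the input read backwards, each shifted +7: stream reversed is maerts. Read the word backwards and shift each letter +7.
Reversing it on ljpmmv: shift back: l−7=e, j−7=c, p−7=i, m−7=f, m−7=f, v−7=o → eciffo; then reverse → office.

office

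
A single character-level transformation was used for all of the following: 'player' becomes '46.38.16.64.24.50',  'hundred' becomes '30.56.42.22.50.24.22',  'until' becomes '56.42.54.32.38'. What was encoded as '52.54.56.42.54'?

stunt

p(#16)→46 and l(#12)→38: differences scale by 2, so n = 2·pos + 14. With a=1..z=26, the number is 2·pos + 14.
Undoing it on 52.54.56.42.54: 52→(52−14)÷2=19=s, 54→(54−14)÷2=20=t, 56→(56−14)÷2=21=u, 42→(42−14)÷2=14=n, 54→(54−14)÷2=20=t.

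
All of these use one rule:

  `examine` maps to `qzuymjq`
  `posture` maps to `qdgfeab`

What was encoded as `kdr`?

The word is reversed, then every letter is shifted forward by 12.
Undoing it on kdr: shift back: k−12=y, d−12=r, r−12=f → yrf; then reverse → fry.

fry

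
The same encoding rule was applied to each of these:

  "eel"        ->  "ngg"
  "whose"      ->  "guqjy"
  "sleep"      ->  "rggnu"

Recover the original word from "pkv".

tin

The output letters match the input read backwards, each shifted +2: eel reversed is lee. Two steps: reverse the string, then apply a Caesar shift of +2.
Decoding pkv: shift back: p−2=n, k−2=i, v−2=t → nit; then reverse → tin.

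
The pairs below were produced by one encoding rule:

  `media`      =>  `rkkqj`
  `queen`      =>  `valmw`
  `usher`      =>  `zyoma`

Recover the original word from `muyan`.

horse

In media: m→r is +5, e→k is +6, d→k is +7, i→q is +8 — the shift increases by 1 each position. Each letter shifts forward by (position + 5), i.e. 5, 6, 7, … — the shift grows by one for each successive letter.
Decoding muyan: m−5=h, u−6=o, y−7=r, a−8=s, n−9=e.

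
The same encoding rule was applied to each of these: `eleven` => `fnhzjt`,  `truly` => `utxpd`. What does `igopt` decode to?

hello

Each letter shifts forward by (position + 1), i.e. 1, 2, 3, … — the shift grows by one for each successive letter.
Decoding igopt: i−1=h, g−2=e, o−3=l, p−4=l, t−5=o.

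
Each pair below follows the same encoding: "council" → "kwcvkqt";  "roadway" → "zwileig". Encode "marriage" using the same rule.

Compare letters: c→k is +8, o→w is +8, u→c is +8 — a constant shift. Every letter moves 8 places later in the alphabet, wrapping around z→a.
For marriage: m+8=u, a+8=i, r+8=z, r+8=z, i+8=q, a+8=i, g+8=o, e+8=m.

uizzqiom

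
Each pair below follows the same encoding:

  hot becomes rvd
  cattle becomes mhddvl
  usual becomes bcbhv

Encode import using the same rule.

pwzvbd

The rule splits by letter class: vowels +7, consonants +10.
On import: i(vowel)+7=p, m(cons)+10=w, p(cons)+10=z, o(vowel)+7=v, r(cons)+10=b, t(cons)+10=d.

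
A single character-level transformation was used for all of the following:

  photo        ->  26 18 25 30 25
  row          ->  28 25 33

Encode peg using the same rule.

26 15 17

p is letter #16 and maps to 26: an offset of 10. Each letter is replaced by its alphabet position (a=1..z=26) + 10.
For peg: p=16→26, e=5→15, g=7→17.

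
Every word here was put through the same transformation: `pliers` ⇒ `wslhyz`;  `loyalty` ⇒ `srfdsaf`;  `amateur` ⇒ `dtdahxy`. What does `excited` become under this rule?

The shift depends on letter class: consonant p→w is +7, but vowel i→l is +3. The rule splits by letter class: vowels +3, consonants +7.
On excited: e(vowel)+3=h, x(cons)+7=e, c(cons)+7=j, i(vowel)+3=l, t(cons)+7=a, e(vowel)+3=h, d(cons)+7=k.

hejlahk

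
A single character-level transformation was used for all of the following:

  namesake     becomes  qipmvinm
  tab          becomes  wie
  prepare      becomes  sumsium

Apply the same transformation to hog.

kwj

Two shifts are in play — +8 for a/e/i/o/u, +3 for every other letter.
Applying it to hog: h(cons)+3=k, o(vowel)+8=w, g(cons)+3=j.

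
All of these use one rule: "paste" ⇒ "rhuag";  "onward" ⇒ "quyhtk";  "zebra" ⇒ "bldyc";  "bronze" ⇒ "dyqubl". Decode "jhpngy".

The shifts repeat in a cycle of length 2: positions 0,1,… shift by +2, +7, then the pattern repeats.
Decoding jhpngy: j−2=h, h−7=a, p−2=n, n−7=g, g−2=e, y−7=r.

hanger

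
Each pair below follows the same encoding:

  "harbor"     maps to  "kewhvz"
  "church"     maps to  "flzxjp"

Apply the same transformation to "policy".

ssqojg

In harbor: h→k is +3, a→e is +4, r→w is +5, b→h is +6 — the shift increases by 1 each position. Letter i (0-indexed) is shifted by i+3, so successive shifts are 3, 4, 5, ….
For policy: p+3=s, o+4=s, l+5=q, i+6=o, c+7=j, y+8=g.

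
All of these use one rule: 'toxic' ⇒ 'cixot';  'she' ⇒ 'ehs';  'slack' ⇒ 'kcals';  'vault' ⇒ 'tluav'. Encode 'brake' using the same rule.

ekarb

The output letters match the input read backwards: toxic reversed is cixot. It's just the letters in reverse order.
Applying it to brake: reverse → ekarb.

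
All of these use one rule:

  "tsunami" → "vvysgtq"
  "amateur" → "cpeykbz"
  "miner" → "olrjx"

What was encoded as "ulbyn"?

sixth

In tsunami: t→v is +2, s→v is +3, u→y is +4, n→s is +5 — the shift increases by 1 each position. Each letter shifts forward by (position + 2), i.e. 2, 3, 4, … — the shift grows by one for each successive letter.
Undoing it on ulbyn: u−2=s, l−3=i, b−4=x, y−5=t, n−6=h.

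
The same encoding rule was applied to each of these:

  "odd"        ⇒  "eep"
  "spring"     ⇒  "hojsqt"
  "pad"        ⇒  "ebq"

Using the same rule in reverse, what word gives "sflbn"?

The output letters match the input read backwards, each shifted +1: odd reversed is ddo. The word is reversed, then every letter is shifted forward by 1.
Reversing it on sflbn: shift back: s−1=r, f−1=e, l−1=k, b−1=a, n−1=m → rekam; then reverse → maker.

maker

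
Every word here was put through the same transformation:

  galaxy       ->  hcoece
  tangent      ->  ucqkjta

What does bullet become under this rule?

In galaxy: g→h is +1, a→c is +2, l→o is +3, a→e is +4 — the shift increases by 1 each position. Letter i (0-indexed) is shifted by i+1, so successive shifts are 1, 2, 3, ….
Applying it to bullet: b+1=c, u+2=w, l+3=o, l+4=p, e+5=j, t+6=z.

cwopjz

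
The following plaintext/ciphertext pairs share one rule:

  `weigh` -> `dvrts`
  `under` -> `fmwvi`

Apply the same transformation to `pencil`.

This is the alphabet-reversal cipher (Atbash): a becomes z, b becomes y, etc.
On pencil: p↔k, e↔v, n↔m, c↔x, i↔r, l↔o.

kvmxro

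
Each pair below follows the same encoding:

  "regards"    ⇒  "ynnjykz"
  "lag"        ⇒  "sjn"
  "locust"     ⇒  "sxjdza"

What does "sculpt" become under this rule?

zjdswa

The shift depends on letter class: consonant r→y is +7, but vowel e→n is +9. Vowels shift forward by 9 and consonants shift forward by 7.
Applying it to sculpt: s(cons)+7=z, c(cons)+7=j, u(vowel)+9=d, l(cons)+7=s, p(cons)+7=w, t(cons)+7=a.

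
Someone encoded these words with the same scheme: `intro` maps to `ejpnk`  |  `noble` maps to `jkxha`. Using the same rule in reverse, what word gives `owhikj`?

salmon

Compare letters: i→e is +22, n→j is +22, t→p is +22 — a constant shift. Each letter is shifted forward by 22 in the alphabet (a Caesar shift of +22).
Decoding owhikj: o−22=s, w−22=a, h−22=l, i−22=m, k−22=o, j−22=n.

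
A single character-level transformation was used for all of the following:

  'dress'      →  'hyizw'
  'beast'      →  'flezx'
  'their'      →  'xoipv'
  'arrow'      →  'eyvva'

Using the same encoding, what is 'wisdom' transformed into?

apwkst

Shifts by position in dress: pos 0: d→h (+4), pos 1: r→y (+7), pos 2: e→i (+4), pos 3: s→z (+7) — repeating every 2. The shifts repeat in a cycle of length 2: positions 0,1,… shift by +4, +7, then the pattern repeats.
Applying it to wisdom: w+4=a, i+7=p, s+4=w, d+7=k, o+4=s, m+7=t.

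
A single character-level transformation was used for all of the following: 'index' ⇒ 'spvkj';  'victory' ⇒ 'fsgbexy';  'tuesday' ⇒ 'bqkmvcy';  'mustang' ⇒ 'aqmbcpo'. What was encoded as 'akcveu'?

i(8)→s(18) and n(13)→p(15) fit y≡15x+2 (mod 26); the inverse of 15 mod 26 is 7. Each letter's alphabet position (a=0..z=25) is mapped through 15·x+2 mod 26 — an affine cipher.
Undoing it on akcveu: a(0)→7·(0−2)≡12=m; k(10)→7·(10−2)≡4=e; c(2)→7·(2−2)≡0=a; v(21)→7·(21−2)≡3=d; e(4)→7·(4−2)≡14=o; u(20)→7·(20−2)≡22=w (all mod 26).

meadow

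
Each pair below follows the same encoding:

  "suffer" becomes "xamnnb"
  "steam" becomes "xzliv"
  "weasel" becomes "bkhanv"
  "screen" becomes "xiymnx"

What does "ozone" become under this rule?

tfvvn

In suffer: s→x is +5, u→a is +6, f→m is +7, f→n is +8 — the shift increases by 1 each position. The shift increases by 1 at each position, starting from +5: 5, 6, 7, ….
On ozone: o+5=t, z+6=f, o+7=v, n+8=v, e+9=n.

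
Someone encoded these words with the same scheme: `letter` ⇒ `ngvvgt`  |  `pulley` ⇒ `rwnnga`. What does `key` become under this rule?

Each letter is shifted forward by 2 in the alphabet (a Caesar shift of +2).
Applying it to key: k+2=m, e+2=g, y+2=a.

mga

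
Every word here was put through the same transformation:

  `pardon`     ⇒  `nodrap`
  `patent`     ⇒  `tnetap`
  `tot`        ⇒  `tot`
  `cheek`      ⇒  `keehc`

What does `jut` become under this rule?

The word is simply reversed.
On jut: reverse → tuj.

tuj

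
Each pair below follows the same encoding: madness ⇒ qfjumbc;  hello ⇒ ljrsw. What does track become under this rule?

Letter i (0-indexed) is shifted by i+4, so successive shifts are 4, 5, 6, ….
For track: t+4=x, r+5=w, a+6=g, c+7=j, k+8=s.

xwgjs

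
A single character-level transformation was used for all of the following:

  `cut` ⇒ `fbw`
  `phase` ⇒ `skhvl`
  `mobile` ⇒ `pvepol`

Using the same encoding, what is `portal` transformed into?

svuwho

The shift depends on letter class: consonant c→f is +3, but vowel u→b is +7. Two shifts are in play — +7 for a/e/i/o/u, +3 for every other letter.
On portal: p(cons)+3=s, o(vowel)+7=v, r(cons)+3=u, t(cons)+3=w, a(vowel)+7=h, l(cons)+3=o.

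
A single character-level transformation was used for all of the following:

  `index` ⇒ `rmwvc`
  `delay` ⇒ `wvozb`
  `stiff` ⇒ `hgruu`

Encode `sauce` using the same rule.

Each pair mirrors across the alphabet (i↔r, n↔m, d↔w): positions sum to 25. Letters are reflected about the middle of the alphabet (position → 25−position): Atbash.
Applying it to sauce: s↔h, a↔z, u↔f, c↔x, e↔v.

hzfxv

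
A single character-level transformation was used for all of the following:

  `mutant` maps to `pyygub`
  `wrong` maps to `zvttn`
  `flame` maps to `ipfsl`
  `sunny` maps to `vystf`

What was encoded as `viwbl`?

serve

The shift increases by 1 at each position, starting from +3: 3, 4, 5, ….
Decoding viwbl: v−3=s, i−4=e, w−5=r, b−6=v, l−7=e.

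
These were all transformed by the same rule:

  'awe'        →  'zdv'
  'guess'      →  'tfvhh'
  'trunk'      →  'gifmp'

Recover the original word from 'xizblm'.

crayon

Each pair mirrors across the alphabet (a↔z, w↔d, e↔v): positions sum to 25. Letters are reflected about the middle of the alphabet (position → 25−position): Atbash.
Decoding xizblm: x↔c, i↔r, z↔a, b↔y, l↔o, m↔n.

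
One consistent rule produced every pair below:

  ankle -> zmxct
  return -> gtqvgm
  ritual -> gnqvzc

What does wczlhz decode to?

plasma

Each letter's alphabet position (a=0..z=25) is mapped through 5·x+25 mod 26 — an affine cipher.
Decoding wczlhz: w(22)→21·(22−25)≡15=p; c(2)→21·(2−25)≡11=l; z(25)→21·(25−25)≡0=a; l(11)→21·(11−25)≡18=s; h(7)→21·(7−25)≡12=m; z(25)→21·(25−25)≡0=a (all mod 26).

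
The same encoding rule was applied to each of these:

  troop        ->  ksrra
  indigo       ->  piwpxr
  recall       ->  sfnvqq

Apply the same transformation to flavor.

Each letter's alphabet position (a=0..z=25) is mapped through 9·x+21 mod 26 — an affine cipher.
On flavor: f(5)→9·5+21≡14=o; l(11)→9·11+21≡16=q; a(0)→9·0+21≡21=v; v(21)→9·21+21≡2=c; o(14)→9·14+21≡17=r; r(17)→9·17+21≡18=s (all mod 26).

oqvcrs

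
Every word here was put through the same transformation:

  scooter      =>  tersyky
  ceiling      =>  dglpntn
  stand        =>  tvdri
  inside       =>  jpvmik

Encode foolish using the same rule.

gqrpnyo

Each letter shifts forward by (position + 1), i.e. 1, 2, 3, … — the shift grows by one for each successive letter.
For foolish: f+1=g, o+2=q, o+3=r, l+4=p, i+5=n, s+6=y, h+7=o.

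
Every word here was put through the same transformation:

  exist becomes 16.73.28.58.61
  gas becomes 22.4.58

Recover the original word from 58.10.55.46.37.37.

scroll

e(#5)→16 and x(#24)→73: differences scale by 3, so n = 3·pos + 1. Each letter becomes 3×(its alphabet position, a=1..z=26) + 1.
Undoing it on 58.10.55.46.37.37: 58→(58−1)÷3=19=s, 10→(10−1)÷3=3=c, 55→(55−1)÷3=18=r, 46→(46−1)÷3=15=o, 37→(37−1)÷3=12=l, 37→(37−1)÷3=12=l.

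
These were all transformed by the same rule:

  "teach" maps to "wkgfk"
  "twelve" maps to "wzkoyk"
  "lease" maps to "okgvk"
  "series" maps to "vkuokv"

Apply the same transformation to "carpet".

Two shifts are in play — +6 for a/e/i/o/u, +3 for every other letter.
On carpet: c(cons)+3=f, a(vowel)+6=g, r(cons)+3=u, p(cons)+3=s, e(vowel)+6=k, t(cons)+3=w.

fguskw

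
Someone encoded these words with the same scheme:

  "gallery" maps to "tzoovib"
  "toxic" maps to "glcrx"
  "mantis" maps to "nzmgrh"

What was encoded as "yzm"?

This is the alphabet-reversal cipher (Atbash): a becomes z, b becomes y, etc.
Reversing it on yzm: y↔b, z↔a, m↔n.

ban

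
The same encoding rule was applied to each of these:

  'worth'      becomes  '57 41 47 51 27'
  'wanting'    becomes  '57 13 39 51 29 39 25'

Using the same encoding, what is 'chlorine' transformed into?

With a=1..z=26, the number is 2·pos + 11.
On chlorine: c=3→17, h=8→27, l=12→35, o=15→41, r=18→47, i=9→29, n=14→39, e=5→21.

17 27 35 41 47 29 39 21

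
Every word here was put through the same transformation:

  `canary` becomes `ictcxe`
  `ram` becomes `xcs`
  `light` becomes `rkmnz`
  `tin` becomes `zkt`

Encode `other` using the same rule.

qzngx

Two shifts are in play — +2 for a/e/i/o/u, +6 for every other letter.
For other: o(vowel)+2=q, t(cons)+6=z, h(cons)+6=n, e(vowel)+2=g, r(cons)+6=x.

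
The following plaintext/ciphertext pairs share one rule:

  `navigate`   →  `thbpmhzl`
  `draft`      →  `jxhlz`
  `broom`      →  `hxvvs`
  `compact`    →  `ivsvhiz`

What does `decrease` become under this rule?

The shift depends on letter class: consonant n→t is +6, but vowel a→h is +7. The rule splits by letter class: vowels +7, consonants +6.
For decrease: d(cons)+6=j, e(vowel)+7=l, c(cons)+6=i, r(cons)+6=x, e(vowel)+7=l, a(vowel)+7=h, s(cons)+6=y, e(vowel)+7=l.

jlixlhyl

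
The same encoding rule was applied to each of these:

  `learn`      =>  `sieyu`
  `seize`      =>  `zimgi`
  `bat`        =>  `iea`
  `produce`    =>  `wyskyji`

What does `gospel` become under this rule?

nszwis

The rule splits by letter class: vowels +4, consonants +7.
For gospel: g(cons)+7=n, o(vowel)+4=s, s(cons)+7=z, p(cons)+7=w, e(vowel)+4=i, l(cons)+7=s.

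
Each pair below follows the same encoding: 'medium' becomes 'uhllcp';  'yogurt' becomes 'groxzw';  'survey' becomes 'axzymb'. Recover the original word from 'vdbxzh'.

nature

The shifts repeat in a cycle of length 2: positions 0,1,… shift by +8, +3, then the pattern repeats.
Decoding vdbxzh: v−8=n, d−3=a, b−8=t, x−3=u, z−8=r, h−3=e.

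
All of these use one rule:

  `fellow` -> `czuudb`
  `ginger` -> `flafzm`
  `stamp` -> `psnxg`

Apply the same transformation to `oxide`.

delwz

f(5)→c(2) and e(4)→z(25) fit y≡3x+13 (mod 26); the inverse of 3 mod 26 is 9. This is an affine cipher: with a=0,…,z=25, each position x becomes (3x+13) mod 26.
On oxide: o(14)→3·14+13≡3=d; x(23)→3·23+13≡4=e; i(8)→3·8+13≡11=l; d(3)→3·3+13≡22=w; e(4)→3·4+13≡25=z (all mod 26).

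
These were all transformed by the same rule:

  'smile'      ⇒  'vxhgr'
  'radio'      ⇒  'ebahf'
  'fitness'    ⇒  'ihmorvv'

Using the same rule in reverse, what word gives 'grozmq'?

length

This is an affine cipher: with a=0,…,z=25, each position x becomes (17x+1) mod 26.
Decoding grozmq: g(6)→23·(6−1)≡11=l; r(17)→23·(17−1)≡4=e; o(14)→23·(14−1)≡13=n; z(25)→23·(25−1)≡6=g; m(12)→23·(12−1)≡19=t; q(16)→23·(16−1)≡7=h (all mod 26).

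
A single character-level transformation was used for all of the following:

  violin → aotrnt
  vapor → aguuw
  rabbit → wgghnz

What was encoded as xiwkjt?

Shifts by position in violin: pos 0: v→a (+5), pos 1: i→o (+6), pos 2: o→t (+5), pos 3: l→r (+6) — repeating every 2. It's a Vigenère-style cipher with numeric key [5,6]: position i shifts by key[i mod 2].
Decoding xiwkjt: x−5=s, i−6=c, w−5=r, k−6=e, j−5=e, t−6=n.

screen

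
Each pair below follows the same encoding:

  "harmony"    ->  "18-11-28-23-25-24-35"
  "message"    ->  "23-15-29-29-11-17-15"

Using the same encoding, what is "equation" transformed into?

15-27-31-11-30-19-25-24

h is letter #8 and maps to 18: an offset of 10. The number is (letter's place in the alphabet, a=1) + 10.
Applying it to equation: e=5→15, q=17→27, u=21→31, a=1→11, t=20→30, i=9→19, o=15→25, n=14→24.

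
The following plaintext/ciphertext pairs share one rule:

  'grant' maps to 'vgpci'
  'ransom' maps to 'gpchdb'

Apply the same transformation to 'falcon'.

upardc

Compare letters: g→v is +15, r→g is +15, a→p is +15 — a constant shift. Each letter is shifted forward by 15 in the alphabet (a Caesar shift of +15).
On falcon: f+15=u, a+15=p, l+15=a, c+15=r, o+15=d, n+15=c.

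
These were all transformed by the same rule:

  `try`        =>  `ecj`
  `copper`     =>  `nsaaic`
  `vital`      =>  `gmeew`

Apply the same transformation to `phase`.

asedi

Vowels shift forward by 4 and consonants shift forward by 11.
Applying it to phase: p(cons)+11=a, h(cons)+11=s, a(vowel)+4=e, s(cons)+11=d, e(vowel)+4=i.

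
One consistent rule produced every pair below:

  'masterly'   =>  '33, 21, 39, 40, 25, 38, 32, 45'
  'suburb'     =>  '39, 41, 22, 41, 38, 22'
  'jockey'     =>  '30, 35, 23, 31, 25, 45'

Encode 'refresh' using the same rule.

38, 25, 26, 38, 25, 39, 28

m is letter #13 and maps to 33: an offset of 20. Letters become their 1-based position plus 20 (so a→21, b→22, …).
Applying it to refresh: r=18→38, e=5→25, f=6→26, r=18→38, e=5→25, s=19→39, h=8→28.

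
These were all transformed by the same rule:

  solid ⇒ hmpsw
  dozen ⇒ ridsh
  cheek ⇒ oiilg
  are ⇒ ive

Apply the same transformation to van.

rez

Two steps: reverse the string, then apply a Caesar shift of +4.
On van: reverse → nav; then shift: n+4=r, a+4=e, v+4=z.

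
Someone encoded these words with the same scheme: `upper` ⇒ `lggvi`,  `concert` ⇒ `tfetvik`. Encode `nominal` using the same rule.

Compare letters: u→l is +17, p→g is +17, p→g is +17 — a constant shift. Every letter moves 17 places later in the alphabet, wrapping around z→a.
Applying it to nominal: n+17=e, o+17=f, m+17=d, i+17=z, n+17=e, a+17=r, l+17=c.

efdzerc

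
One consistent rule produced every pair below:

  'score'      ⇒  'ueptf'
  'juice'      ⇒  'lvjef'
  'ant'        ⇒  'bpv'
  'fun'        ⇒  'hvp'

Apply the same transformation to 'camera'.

The shift depends on letter class: consonant s→u is +2, but vowel o→p is +1. Two shifts are in play — +1 for a/e/i/o/u, +2 for every other letter.
On camera: c(cons)+2=e, a(vowel)+1=b, m(cons)+2=o, e(vowel)+1=f, r(cons)+2=t, a(vowel)+1=b.

eboftb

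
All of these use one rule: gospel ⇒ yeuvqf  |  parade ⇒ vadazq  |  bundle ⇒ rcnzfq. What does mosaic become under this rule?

g(6)→y(24) and o(14)→e(4) fit y≡17x+0 (mod 26); the inverse of 17 mod 26 is 23. Each letter's alphabet position (a=0..z=25) is mapped through 17·x+0 mod 26 — an affine cipher.
On mosaic: m(12)→17·12+0≡22=w; o(14)→17·14+0≡4=e; s(18)→17·18+0≡20=u; a(0)→17·0+0≡0=a; i(8)→17·8+0≡6=g; c(2)→17·2+0≡8=i (all mod 26).

weuagi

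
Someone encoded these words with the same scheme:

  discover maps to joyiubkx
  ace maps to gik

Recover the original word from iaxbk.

Compare letters: d→j is +6, i→o is +6, s→y is +6 — a constant shift. It's a constant shift of +6 (ROT6).
Decoding iaxbk: i−6=c, a−6=u, x−6=r, b−6=v, k−6=e.

curve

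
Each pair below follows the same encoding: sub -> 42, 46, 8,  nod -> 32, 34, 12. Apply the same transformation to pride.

36, 40, 22, 12, 14

s(#19)→42 and u(#21)→46: differences scale by 2, so n = 2·pos + 4. With a=1..z=26, the number is 2·pos + 4.
For pride: p=16→36, r=18→40, i=9→22, d=4→12, e=5→14.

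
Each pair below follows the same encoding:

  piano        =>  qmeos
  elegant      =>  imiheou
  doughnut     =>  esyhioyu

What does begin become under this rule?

cihmo

The shift depends on letter class: consonant p→q is +1, but vowel i→m is +4. Two shifts are in play — +4 for a/e/i/o/u, +1 for every other letter.
Applying it to begin: b(cons)+1=c, e(vowel)+4=i, g(cons)+1=h, i(vowel)+4=m, n(cons)+1=o.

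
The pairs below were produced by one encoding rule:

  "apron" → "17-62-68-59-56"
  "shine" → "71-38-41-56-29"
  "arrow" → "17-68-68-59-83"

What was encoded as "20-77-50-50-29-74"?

bullet

Each letter becomes 3×(its alphabet position, a=1..z=26) + 14.
Decoding 20-77-50-50-29-74: 20→(20−14)÷3=2=b, 77→(77−14)÷3=21=u, 50→(50−14)÷3=12=l, 50→(50−14)÷3=12=l, 29→(29−14)÷3=5=e, 74→(74−14)÷3=20=t.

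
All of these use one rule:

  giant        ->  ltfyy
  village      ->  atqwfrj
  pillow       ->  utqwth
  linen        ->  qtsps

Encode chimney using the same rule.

Shifts by position in giant: pos 0: g→l (+5), pos 1: i→t (+11), pos 2: a→f (+5), pos 3: n→y (+11) — repeating every 2. It's a Vigenère-style cipher with numeric key [5,11]: position i shifts by key[i mod 2].
Applying it to chimney: c+5=h, h+11=s, i+5=n, m+11=x, n+5=s, e+11=p, y+5=d.

hsnxspd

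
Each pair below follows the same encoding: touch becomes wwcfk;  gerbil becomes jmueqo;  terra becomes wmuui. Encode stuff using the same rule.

vwcii

Vowels shift forward by 8 and consonants shift forward by 3.
On stuff: s(cons)+3=v, t(cons)+3=w, u(vowel)+8=c, f(cons)+3=i, f(cons)+3=i.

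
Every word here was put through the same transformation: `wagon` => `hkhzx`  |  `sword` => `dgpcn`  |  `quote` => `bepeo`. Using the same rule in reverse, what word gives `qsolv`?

Shifts by position in wagon: pos 0: w→h (+11), pos 1: a→k (+10), pos 2: g→h (+1), pos 3: o→z (+11), pos 4: n→x (+10) — repeating every 3. It's a Vigenère-style cipher with numeric key [11,10,1]: position i shifts by key[i mod 3].
Decoding qsolv: q−11=f, s−10=i, o−1=n, l−11=a, v−10=l.

final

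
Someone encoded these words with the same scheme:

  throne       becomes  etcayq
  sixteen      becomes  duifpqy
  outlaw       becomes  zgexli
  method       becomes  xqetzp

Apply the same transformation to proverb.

adzhpdm

Shifts by position in throne: pos 0: t→e (+11), pos 1: h→t (+12), pos 2: r→c (+11), pos 3: o→a (+12) — repeating every 2. The shifts repeat in a cycle of length 2: positions 0,1,… shift by +11, +12, then the pattern repeats.
Applying it to proverb: p+11=a, r+12=d, o+11=z, v+12=h, e+11=p, r+12=d, b+11=m.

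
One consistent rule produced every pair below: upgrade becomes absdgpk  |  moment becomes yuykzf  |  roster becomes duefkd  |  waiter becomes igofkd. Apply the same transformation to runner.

Vowels shift forward by 6 and consonants shift forward by 12.
Applying it to runner: r(cons)+12=d, u(vowel)+6=a, n(cons)+12=z, n(cons)+12=z, e(vowel)+6=k, r(cons)+12=d.

dazzkd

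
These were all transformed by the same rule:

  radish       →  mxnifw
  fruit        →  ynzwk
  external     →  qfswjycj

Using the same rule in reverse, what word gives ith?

cod

Read the word backwards and shift each letter +5.
Reversing it on ith: shift back: i−5=d, t−5=o, h−5=c → doc; then reverse → cod.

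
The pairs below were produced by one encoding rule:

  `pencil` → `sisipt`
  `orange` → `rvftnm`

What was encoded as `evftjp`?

The shift increases by 1 at each position, starting from +3: 3, 4, 5, ….
Undoing it on evftjp: e−3=b, v−4=r, f−5=a, t−6=n, j−7=c, p−8=h.

branch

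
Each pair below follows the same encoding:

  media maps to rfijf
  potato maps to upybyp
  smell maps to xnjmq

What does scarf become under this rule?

Shifts by position in media: pos 0: m→r (+5), pos 1: e→f (+1), pos 2: d→i (+5), pos 3: i→j (+1) — repeating every 2. A repeating key of period 2 is used — shifts +5, +1 over and over.
For scarf: s+5=x, c+1=d, a+5=f, r+1=s, f+5=k.

xdfsk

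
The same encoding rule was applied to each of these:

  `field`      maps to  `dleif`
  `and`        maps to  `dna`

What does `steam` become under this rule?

maets

The output letters match the input read backwards: field reversed is dleif. It's just the letters in reverse order.
Applying it to steam: reverse → maets.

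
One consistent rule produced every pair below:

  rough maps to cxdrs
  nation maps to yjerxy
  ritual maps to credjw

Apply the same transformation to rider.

cronc

Two shifts are in play — +9 for a/e/i/o/u, +11 for every other letter.
For rider: r(cons)+11=c, i(vowel)+9=r, d(cons)+11=o, e(vowel)+9=n, r(cons)+11=c.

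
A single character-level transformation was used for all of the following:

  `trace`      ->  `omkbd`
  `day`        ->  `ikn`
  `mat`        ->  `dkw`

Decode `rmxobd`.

Two steps: reverse the string, then apply a Caesar shift of +10.
Reversing it on rmxobd: shift back: r−10=h, m−10=c, x−10=n, o−10=e, b−10=r, d−10=t → hcnert; then reverse → trench.

trench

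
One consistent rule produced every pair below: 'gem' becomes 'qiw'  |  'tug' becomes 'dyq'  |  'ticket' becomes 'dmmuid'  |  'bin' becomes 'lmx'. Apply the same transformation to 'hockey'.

Vowels shift forward by 4 and consonants shift forward by 10.
For hockey: h(cons)+10=r, o(vowel)+4=s, c(cons)+10=m, k(cons)+10=u, e(vowel)+4=i, y(cons)+10=i.

rsmuii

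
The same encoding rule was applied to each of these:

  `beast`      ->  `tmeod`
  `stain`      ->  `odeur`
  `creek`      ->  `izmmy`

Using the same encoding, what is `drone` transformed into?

b(1)→t(19) and e(4)→m(12) fit y≡15x+4 (mod 26); the inverse of 15 mod 26 is 7. Each letter's alphabet position (a=0..z=25) is mapped through 15·x+4 mod 26 — an affine cipher.
For drone: d(3)→15·3+4≡23=x; r(17)→15·17+4≡25=z; o(14)→15·14+4≡6=g; n(13)→15·13+4≡17=r; e(4)→15·4+4≡12=m (all mod 26).

xzgrm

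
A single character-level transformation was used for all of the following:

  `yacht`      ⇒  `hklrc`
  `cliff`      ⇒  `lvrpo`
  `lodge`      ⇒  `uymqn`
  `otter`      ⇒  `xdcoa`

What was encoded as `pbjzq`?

graph

A repeating key of period 2 is used — shifts +9, +10 over and over.
Undoing it on pbjzq: p−9=g, b−10=r, j−9=a, z−10=p, q−9=h.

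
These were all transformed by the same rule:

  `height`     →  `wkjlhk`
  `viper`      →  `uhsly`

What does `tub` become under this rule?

The output letters match the input read backwards, each shifted +3: height reversed is thgieh. The word is reversed, then every letter is shifted forward by 3.
For tub: reverse → but; then shift: b+3=e, u+3=x, t+3=w.

exw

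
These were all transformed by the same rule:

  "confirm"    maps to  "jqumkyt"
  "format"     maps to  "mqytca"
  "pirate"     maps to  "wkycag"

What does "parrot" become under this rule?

The shift depends on letter class: consonant c→j is +7, but vowel o→q is +2. Two shifts are in play — +2 for a/e/i/o/u, +7 for every other letter.
On parrot: p(cons)+7=w, a(vowel)+2=c, r(cons)+7=y, r(cons)+7=y, o(vowel)+2=q, t(cons)+7=a.

wcyyqa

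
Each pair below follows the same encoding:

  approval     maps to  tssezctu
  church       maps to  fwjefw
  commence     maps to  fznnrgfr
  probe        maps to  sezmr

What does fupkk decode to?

Each letter's alphabet position (a=0..z=25) is mapped through 19·x+19 mod 26 — an affine cipher.
Decoding fupkk: f(5)→11·(5−19)≡2=c; u(20)→11·(20−19)≡11=l; p(15)→11·(15−19)≡8=i; k(10)→11·(10−19)≡5=f; k(10)→11·(10−19)≡5=f (all mod 26).

cliff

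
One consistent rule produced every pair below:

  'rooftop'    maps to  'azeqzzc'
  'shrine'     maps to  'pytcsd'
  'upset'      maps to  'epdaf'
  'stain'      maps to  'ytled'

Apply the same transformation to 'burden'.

The output letters match the input read backwards, each shifted +11: rooftop reversed is potfoor. Read the word backwards and shift each letter +11.
Applying it to burden: reverse → nedrub; then shift: n+11=y, e+11=p, d+11=o, r+11=c, u+11=f, b+11=m.

ypocfm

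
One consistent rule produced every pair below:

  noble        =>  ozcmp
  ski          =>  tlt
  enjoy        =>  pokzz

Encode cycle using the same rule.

dzdmp

Two shifts are in play — +11 for a/e/i/o/u, +1 for every other letter.
On cycle: c(cons)+1=d, y(cons)+1=z, c(cons)+1=d, l(cons)+1=m, e(vowel)+11=p.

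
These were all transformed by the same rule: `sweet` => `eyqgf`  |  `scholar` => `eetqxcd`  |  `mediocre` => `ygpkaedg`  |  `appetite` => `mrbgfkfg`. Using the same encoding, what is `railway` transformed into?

Shifts by position in sweet: pos 0: s→e (+12), pos 1: w→y (+2), pos 2: e→q (+12), pos 3: e→g (+2) — repeating every 2. It's a Vigenère-style cipher with numeric key [12,2]: position i shifts by key[i mod 2].
On railway: r+12=d, a+2=c, i+12=u, l+2=n, w+12=i, a+2=c, y+12=k.

dcunick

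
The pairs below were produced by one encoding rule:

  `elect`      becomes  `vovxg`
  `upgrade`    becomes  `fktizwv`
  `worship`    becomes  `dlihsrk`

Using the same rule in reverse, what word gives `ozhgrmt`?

This is an affine cipher: with a=0,…,z=25, each position x becomes (25x+25) mod 26.
Reversing it on ozhgrmt: o(14)→25·(14−25)≡11=l; z(25)→25·(25−25)≡0=a; h(7)→25·(7−25)≡18=s; g(6)→25·(6−25)≡19=t; r(17)→25·(17−25)≡8=i; m(12)→25·(12−25)≡13=n; t(19)→25·(19−25)≡6=g (all mod 26).

lasting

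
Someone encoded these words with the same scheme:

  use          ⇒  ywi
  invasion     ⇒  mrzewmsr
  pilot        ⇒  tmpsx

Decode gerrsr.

Compare letters: u→y is +4, s→w is +4, e→i is +4 — a constant shift. Every letter moves 4 places later in the alphabet, wrapping around z→a.
Decoding gerrsr: g−4=c, e−4=a, r−4=n, r−4=n, s−4=o, r−4=n.

cannon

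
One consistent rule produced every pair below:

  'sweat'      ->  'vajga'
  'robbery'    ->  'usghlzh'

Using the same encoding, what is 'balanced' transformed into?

In sweat: s→v is +3, w→a is +4, e→j is +5, a→g is +6 — the shift increases by 1 each position. Each letter shifts forward by (position + 3), i.e. 3, 4, 5, … — the shift grows by one for each successive letter.
For balanced: b+3=e, a+4=e, l+5=q, a+6=g, n+7=u, c+8=k, e+9=n, d+10=n.

eeqguknn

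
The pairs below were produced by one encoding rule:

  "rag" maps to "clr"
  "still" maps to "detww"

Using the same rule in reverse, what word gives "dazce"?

Compare letters: r→c is +11, a→l is +11, g→r is +11 — a constant shift. It's a constant shift of +11 (ROT11).
Undoing it on dazce: d−11=s, a−11=p, z−11=o, c−11=r, e−11=t.

sport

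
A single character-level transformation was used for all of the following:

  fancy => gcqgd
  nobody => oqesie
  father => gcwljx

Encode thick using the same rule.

ujlgp

The shift increases by 1 at each position, starting from +1: 1, 2, 3, ….
For thick: t+1=u, h+2=j, i+3=l, c+4=g, k+5=p.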